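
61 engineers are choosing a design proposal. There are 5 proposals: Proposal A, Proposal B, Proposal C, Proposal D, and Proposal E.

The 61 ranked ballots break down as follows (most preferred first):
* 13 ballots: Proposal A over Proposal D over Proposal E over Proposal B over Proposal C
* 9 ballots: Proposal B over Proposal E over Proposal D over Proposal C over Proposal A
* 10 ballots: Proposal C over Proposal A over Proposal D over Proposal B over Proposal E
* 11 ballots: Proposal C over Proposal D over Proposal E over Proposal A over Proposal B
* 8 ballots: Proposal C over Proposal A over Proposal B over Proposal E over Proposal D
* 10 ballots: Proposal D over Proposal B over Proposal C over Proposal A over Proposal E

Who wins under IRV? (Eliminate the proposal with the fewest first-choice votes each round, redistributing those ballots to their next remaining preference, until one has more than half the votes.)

Proposal D

Round 1: Proposal A 13, Proposal B 9, Proposal C 29, Proposal D 10, Proposal E 0. Proposal E eliminated.
Round 2: Proposal A 13, Proposal B 9, Proposal C 29, Proposal D 10. Proposal B eliminated.
Round 3: Proposal A 13, Proposal C 29, Proposal D 19. Proposal A eliminated.
Round 4: Proposal C 29, Proposal D 32. Proposal D has a majority (≥31).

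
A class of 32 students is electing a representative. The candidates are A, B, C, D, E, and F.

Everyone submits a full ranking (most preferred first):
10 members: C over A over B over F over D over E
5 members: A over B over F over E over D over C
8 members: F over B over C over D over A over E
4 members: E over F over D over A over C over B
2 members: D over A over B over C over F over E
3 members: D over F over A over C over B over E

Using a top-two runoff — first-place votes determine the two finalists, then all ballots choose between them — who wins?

F

Round 1 first-place votes: A 5, B 0, C 10, D 5, E 4, F 8. C and F advance.
Runoff: C is ranked above F on 12 ballots, F above C on 20.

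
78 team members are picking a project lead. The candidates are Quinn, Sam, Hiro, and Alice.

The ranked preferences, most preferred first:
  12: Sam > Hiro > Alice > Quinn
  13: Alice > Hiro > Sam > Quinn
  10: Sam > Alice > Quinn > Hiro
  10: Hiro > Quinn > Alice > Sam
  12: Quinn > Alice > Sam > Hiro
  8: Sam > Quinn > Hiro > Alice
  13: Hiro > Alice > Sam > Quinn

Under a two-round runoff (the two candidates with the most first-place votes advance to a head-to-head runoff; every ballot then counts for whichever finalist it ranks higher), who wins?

Sam

Round 1 first-place votes: Quinn 12, Sam 30, Hiro 23, Alice 13. Sam and Hiro advance.
Runoff: Sam is ranked above Hiro on 42 ballots, Hiro above Sam on 36.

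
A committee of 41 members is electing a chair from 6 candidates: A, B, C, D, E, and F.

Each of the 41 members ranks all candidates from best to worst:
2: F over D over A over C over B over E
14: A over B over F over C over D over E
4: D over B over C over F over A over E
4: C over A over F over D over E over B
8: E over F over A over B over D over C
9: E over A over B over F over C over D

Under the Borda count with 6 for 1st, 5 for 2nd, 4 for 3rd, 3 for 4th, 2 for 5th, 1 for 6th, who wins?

A

A: 2×4 + 14×6 + 4×2 + 4×5 + 8×4 + 9×5 = 197
B: 2×2 + 14×5 + 4×5 + 4×1 + 8×3 + 9×4 = 158
C: 2×3 + 14×3 + 4×4 + 4×6 + 8×1 + 9×2 = 114
D: 2×5 + 14×2 + 4×6 + 4×3 + 8×2 + 9×1 = 99
E: 2×1 + 14×1 + 4×1 + 4×2 + 8×6 + 9×6 = 130
F: 2×6 + 14×4 + 4×3 + 4×4 + 8×5 + 9×3 = 163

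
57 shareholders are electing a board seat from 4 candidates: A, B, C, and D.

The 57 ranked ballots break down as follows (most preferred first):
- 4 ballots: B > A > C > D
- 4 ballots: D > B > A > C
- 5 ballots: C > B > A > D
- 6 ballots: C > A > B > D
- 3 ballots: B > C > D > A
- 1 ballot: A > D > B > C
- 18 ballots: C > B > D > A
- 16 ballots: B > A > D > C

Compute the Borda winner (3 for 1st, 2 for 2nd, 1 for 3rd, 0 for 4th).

B

A: 4×2 + 4×1 + 5×1 + 6×2 + 3×0 + 1×3 + 18×0 + 16×2 = 64
B: 4×3 + 4×2 + 5×2 + 6×1 + 3×3 + 1×1 + 18×2 + 16×3 = 130
C: 4×1 + 4×0 + 5×3 + 6×3 + 3×2 + 1×0 + 18×3 + 16×0 = 97
D: 4×0 + 4×3 + 5×0 + 6×0 + 3×1 + 1×2 + 18×1 + 16×1 = 51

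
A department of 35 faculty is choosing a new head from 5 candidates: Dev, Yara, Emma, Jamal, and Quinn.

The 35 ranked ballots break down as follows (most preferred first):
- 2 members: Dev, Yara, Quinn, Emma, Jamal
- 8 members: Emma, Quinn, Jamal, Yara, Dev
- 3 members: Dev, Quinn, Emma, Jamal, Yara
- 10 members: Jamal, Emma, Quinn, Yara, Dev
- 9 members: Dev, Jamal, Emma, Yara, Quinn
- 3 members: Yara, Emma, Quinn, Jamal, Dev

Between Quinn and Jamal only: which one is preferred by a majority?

Jamal

Quinn is ranked above Jamal on 16 ballots; Jamal above Quinn on 19.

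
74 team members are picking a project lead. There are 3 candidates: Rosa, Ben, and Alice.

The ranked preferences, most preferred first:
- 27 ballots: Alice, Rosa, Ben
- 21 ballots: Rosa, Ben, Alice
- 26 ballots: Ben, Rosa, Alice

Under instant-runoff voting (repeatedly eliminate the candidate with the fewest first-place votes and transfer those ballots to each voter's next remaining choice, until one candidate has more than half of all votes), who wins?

Ben

Round 1: Rosa 21, Ben 26, Alice 27. Rosa eliminated.
Round 2: Ben 47, Alice 27. Ben has a majority (≥38).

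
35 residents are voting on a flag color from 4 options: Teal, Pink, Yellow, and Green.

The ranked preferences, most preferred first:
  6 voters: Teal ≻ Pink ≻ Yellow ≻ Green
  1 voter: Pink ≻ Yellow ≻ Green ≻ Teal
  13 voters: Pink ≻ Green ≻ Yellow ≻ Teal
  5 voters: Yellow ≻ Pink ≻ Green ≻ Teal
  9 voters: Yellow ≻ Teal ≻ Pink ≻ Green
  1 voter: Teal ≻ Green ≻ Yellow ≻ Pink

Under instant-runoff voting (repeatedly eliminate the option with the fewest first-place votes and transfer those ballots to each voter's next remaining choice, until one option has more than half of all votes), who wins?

Round 1: Teal 7, Pink 14, Yellow 14, Green 0. Green eliminated.
Round 2: Teal 7, Pink 14, Yellow 14. Teal eliminated.
Round 3: Pink 20, Yellow 15. Pink has a majority (≥18).

Pink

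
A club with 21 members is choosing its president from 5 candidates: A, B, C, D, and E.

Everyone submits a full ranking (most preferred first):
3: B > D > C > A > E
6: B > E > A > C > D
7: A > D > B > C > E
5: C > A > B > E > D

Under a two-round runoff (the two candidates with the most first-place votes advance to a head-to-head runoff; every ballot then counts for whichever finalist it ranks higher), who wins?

A

Round 1 first-place votes: A 7, B 9, C 5, D 0, E 0. B and A advance.
Runoff: B is ranked above A on 9 ballots, A above B on 12.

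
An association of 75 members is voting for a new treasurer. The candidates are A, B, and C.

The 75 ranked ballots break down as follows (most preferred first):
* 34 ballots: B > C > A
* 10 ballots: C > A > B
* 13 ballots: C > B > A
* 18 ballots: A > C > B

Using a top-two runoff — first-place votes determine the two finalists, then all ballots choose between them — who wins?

Round 1 first-place votes: A 18, B 34, C 23. B and C advance.
Runoff: B is ranked above C on 34 ballots, C above B on 41.

C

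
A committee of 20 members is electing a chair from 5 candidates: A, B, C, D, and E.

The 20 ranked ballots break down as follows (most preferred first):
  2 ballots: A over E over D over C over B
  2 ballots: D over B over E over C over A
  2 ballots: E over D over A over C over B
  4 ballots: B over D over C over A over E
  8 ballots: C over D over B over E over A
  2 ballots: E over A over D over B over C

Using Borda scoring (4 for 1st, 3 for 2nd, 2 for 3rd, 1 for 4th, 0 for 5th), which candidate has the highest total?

D

A: 2×4 + 2×0 + 2×2 + 4×1 + 8×0 + 2×3 = 22
B: 2×0 + 2×3 + 2×0 + 4×4 + 8×2 + 2×1 = 40
C: 2×1 + 2×1 + 2×1 + 4×2 + 8×4 + 2×0 = 46
D: 2×2 + 2×4 + 2×3 + 4×3 + 8×3 + 2×2 = 58
E: 2×3 + 2×2 + 2×4 + 4×0 + 8×1 + 2×4 = 34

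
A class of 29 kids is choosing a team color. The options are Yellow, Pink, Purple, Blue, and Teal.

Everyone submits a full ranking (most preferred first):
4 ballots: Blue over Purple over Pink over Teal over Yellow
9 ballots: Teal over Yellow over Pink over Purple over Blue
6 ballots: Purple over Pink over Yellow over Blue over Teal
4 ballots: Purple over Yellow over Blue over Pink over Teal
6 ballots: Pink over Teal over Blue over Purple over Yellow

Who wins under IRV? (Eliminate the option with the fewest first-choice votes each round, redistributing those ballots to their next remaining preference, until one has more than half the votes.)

Round 1: Yellow 0, Pink 6, Purple 10, Blue 4, Teal 9. Yellow eliminated.
Round 2: Pink 6, Purple 10, Blue 4, Teal 9. Blue eliminated.
Round 3: Pink 6, Purple 14, Teal 9. Pink eliminated.
Round 4: Purple 14, Teal 15. Teal has a majority (≥15).

Teal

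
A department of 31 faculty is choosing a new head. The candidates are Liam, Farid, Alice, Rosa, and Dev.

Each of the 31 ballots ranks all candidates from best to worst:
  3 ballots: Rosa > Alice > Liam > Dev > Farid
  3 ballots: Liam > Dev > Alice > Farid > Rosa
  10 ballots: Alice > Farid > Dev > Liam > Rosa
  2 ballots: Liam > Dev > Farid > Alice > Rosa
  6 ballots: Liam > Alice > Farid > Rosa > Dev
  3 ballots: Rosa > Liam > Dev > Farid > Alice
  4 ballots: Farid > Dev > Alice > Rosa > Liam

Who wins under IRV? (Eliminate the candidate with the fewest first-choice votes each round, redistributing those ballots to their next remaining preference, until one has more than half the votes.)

Round 1: Liam 11, Farid 4, Alice 10, Rosa 6, Dev 0. Dev eliminated.
Round 2: Liam 11, Farid 4, Alice 10, Rosa 6. Farid eliminated.
Round 3: Liam 11, Alice 14, Rosa 6. Rosa eliminated.
Round 4: Liam 14, Alice 17. Alice has a majority (≥16).

Alice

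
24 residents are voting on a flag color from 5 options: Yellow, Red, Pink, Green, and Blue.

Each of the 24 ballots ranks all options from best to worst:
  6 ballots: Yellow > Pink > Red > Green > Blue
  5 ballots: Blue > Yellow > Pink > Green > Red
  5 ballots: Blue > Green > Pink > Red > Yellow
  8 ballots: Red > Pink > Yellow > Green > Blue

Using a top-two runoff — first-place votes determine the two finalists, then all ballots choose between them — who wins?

Round 1 first-place votes: Yellow 6, Red 8, Pink 0, Green 0, Blue 10. Blue and Red advance.
Runoff: Blue is ranked above Red on 10 ballots, Red above Blue on 14.

Red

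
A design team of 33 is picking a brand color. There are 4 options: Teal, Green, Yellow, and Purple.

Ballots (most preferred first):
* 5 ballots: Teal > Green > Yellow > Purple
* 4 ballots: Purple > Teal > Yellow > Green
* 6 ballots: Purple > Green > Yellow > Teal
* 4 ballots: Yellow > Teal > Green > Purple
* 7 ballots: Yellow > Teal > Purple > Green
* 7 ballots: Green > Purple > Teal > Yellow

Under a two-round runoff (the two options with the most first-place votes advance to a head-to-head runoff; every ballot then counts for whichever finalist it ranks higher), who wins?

Purple

Round 1 first-place votes: Teal 5, Green 7, Yellow 11, Purple 10. Yellow and Purple advance.
Runoff: Yellow is ranked above Purple on 16 ballots, Purple above Yellow on 17.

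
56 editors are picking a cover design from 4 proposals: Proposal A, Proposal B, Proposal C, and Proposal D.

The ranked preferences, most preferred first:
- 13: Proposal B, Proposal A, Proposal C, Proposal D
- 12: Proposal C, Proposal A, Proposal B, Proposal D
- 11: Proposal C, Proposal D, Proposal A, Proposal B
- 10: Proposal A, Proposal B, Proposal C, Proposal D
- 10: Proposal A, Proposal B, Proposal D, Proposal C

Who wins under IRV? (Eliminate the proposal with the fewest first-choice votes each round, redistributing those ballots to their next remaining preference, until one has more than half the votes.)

Round 1: Proposal A 20, Proposal B 13, Proposal C 23, Proposal D 0. Proposal D eliminated.
Round 2: Proposal A 20, Proposal B 13, Proposal C 23. Proposal B eliminated.
Round 3: Proposal A 33, Proposal C 23. Proposal A has a majority (≥29).

Proposal A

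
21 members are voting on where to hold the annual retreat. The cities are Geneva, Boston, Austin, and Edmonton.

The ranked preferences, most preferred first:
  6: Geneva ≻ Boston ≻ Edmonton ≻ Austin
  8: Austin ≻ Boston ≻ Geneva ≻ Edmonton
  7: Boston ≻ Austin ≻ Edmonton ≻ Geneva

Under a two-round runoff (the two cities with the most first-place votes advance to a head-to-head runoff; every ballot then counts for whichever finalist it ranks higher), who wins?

Round 1 first-place votes: Geneva 6, Boston 7, Austin 8, Edmonton 0. Austin and Boston advance.
Runoff: Austin is ranked above Boston on 8 ballots, Boston above Austin on 13.

Boston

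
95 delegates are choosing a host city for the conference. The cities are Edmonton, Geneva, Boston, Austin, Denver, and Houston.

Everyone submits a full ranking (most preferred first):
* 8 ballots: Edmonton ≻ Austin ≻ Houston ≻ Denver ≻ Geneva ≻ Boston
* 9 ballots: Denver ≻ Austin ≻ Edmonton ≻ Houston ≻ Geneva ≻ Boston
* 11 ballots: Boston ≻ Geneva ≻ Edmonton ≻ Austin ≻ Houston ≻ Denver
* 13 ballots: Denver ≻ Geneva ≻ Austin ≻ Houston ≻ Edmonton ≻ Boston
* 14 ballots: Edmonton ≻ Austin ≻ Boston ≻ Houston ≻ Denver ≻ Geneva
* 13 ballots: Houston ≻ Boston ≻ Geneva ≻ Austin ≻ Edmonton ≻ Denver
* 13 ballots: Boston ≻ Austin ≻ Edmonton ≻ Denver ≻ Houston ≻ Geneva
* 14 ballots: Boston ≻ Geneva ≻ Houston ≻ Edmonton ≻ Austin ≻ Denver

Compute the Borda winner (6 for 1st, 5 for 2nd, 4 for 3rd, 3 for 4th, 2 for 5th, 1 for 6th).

Boston

Edmonton: 8×6 + 9×4 + 11×4 + 13×2 + 14×6 + 13×2 + 13×4 + 14×3 = 358
Geneva: 8×2 + 9×2 + 11×5 + 13×5 + 14×1 + 13×4 + 13×1 + 14×5 = 303
Boston: 8×1 + 9×1 + 11×6 + 13×1 + 14×4 + 13×5 + 13×6 + 14×6 = 379
Austin: 8×5 + 9×5 + 11×3 + 13×4 + 14×5 + 13×3 + 13×5 + 14×2 = 372
Denver: 8×3 + 9×6 + 11×1 + 13×6 + 14×2 + 13×1 + 13×3 + 14×1 = 261
Houston: 8×4 + 9×3 + 11×2 + 13×3 + 14×3 + 13×6 + 13×2 + 14×4 = 322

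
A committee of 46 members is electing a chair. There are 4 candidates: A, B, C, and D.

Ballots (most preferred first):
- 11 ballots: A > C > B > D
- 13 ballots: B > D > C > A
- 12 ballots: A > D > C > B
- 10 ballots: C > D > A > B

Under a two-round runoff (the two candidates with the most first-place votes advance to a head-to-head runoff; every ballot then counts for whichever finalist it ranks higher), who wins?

Round 1 first-place votes: A 23, B 13, C 10, D 0. A and B advance.
Runoff: A is ranked above B on 33 ballots, B above A on 13.

A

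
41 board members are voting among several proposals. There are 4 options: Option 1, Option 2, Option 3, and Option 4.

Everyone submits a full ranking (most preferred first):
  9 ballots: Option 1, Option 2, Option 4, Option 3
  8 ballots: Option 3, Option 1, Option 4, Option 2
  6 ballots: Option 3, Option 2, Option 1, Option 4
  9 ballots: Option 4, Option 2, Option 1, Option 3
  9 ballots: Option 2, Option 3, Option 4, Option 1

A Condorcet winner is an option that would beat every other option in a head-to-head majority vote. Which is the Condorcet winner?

Option 2 vs Option 1: 24–17
Option 2 vs Option 3: 27–14
Option 2 vs Option 4: 24–17
Option 2 beats every other option.

Option 2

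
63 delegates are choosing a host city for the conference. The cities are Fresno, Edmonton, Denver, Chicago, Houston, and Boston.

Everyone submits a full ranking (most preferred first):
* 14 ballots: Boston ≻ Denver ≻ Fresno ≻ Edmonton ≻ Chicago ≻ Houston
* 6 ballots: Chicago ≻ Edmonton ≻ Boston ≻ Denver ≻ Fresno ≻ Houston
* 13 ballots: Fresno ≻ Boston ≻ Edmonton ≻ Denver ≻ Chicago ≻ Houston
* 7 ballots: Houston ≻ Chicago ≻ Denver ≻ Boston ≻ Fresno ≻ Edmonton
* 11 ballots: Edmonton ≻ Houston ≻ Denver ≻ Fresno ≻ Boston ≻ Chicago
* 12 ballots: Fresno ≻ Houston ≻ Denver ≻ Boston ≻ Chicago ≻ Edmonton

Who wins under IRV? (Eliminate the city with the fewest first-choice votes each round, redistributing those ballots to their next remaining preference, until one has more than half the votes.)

Round 1: Fresno 25, Edmonton 11, Denver 0, Chicago 6, Houston 7, Boston 14. Denver eliminated.
Round 2: Fresno 25, Edmonton 11, Chicago 6, Houston 7, Boston 14. Chicago eliminated.
Round 3: Fresno 25, Edmonton 17, Houston 7, Boston 14. Houston eliminated.
Round 4: Fresno 25, Edmonton 17, Boston 21. Edmonton eliminated.
Round 5: Fresno 36, Boston 27. Fresno has a majority (≥32).

Fresno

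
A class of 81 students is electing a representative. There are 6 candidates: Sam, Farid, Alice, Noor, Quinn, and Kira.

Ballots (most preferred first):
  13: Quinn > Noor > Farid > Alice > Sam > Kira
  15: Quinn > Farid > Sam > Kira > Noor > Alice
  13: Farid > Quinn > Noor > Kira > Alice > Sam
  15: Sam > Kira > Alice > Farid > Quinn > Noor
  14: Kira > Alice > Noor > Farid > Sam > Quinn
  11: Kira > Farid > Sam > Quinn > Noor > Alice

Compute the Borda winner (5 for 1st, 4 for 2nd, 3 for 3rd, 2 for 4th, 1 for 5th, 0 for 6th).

Farid

Sam: 13×1 + 15×3 + 13×0 + 15×5 + 14×1 + 11×3 = 180
Farid: 13×3 + 15×4 + 13×5 + 15×2 + 14×2 + 11×4 = 266
Alice: 13×2 + 15×0 + 13×1 + 15×3 + 14×4 + 11×0 = 140
Noor: 13×4 + 15×1 + 13×3 + 15×0 + 14×3 + 11×1 = 159
Quinn: 13×5 + 15×5 + 13×4 + 15×1 + 14×0 + 11×2 = 229
Kira: 13×0 + 15×2 + 13×2 + 15×4 + 14×5 + 11×5 = 241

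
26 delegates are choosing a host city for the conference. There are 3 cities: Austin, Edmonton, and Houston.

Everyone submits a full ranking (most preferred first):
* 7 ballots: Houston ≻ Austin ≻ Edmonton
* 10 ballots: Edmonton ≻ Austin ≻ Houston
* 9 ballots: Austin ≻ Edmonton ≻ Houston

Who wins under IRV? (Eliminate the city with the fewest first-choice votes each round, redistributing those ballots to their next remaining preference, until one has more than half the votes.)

Austin

Round 1: Austin 9, Edmonton 10, Houston 7. Houston eliminated.
Round 2: Austin 16, Edmonton 10. Austin has a majority (≥14).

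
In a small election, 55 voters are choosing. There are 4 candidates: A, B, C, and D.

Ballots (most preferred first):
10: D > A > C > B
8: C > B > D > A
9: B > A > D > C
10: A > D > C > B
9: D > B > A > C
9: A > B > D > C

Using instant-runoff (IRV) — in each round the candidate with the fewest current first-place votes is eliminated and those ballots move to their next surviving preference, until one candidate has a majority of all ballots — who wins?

A

Round 1: A 19, B 9, C 8, D 19. C eliminated.
Round 2: A 19, B 17, D 19. B eliminated.
Round 3: A 28, D 27. A has a majority (≥28).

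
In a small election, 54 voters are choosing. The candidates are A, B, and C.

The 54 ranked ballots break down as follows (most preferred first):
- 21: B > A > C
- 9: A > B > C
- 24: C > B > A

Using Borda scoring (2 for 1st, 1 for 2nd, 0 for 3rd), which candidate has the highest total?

B

A: 21×1 + 9×2 + 24×0 = 39
B: 21×2 + 9×1 + 24×1 = 75
C: 21×0 + 9×0 + 24×2 = 48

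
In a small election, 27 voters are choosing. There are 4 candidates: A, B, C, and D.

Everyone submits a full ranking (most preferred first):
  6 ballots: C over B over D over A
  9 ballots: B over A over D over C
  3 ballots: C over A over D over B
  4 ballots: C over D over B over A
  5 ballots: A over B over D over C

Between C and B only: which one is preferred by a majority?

B

C is ranked above B on 13 ballots; B above C on 14.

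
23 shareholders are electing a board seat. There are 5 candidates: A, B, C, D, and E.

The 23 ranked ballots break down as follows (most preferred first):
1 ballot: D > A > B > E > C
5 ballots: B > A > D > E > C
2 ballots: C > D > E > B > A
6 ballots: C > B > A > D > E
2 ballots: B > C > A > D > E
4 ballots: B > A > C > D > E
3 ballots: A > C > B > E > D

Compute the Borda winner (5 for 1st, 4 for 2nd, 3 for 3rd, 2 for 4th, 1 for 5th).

B

A: 1×4 + 5×4 + 2×1 + 6×3 + 2×3 + 4×4 + 3×5 = 81
B: 1×3 + 5×5 + 2×2 + 6×4 + 2×5 + 4×5 + 3×3 = 95
C: 1×1 + 5×1 + 2×5 + 6×5 + 2×4 + 4×3 + 3×4 = 78
D: 1×5 + 5×3 + 2×4 + 6×2 + 2×2 + 4×2 + 3×1 = 55
E: 1×2 + 5×2 + 2×3 + 6×1 + 2×1 + 4×1 + 3×2 = 36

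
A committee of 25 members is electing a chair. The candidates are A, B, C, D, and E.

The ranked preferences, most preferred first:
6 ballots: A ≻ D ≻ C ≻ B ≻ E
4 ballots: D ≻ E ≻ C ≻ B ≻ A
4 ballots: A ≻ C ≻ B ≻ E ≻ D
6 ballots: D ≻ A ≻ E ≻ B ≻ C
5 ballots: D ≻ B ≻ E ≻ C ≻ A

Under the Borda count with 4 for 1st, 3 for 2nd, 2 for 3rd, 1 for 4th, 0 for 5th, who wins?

A: 6×4 + 4×0 + 4×4 + 6×3 + 5×0 = 58
B: 6×1 + 4×1 + 4×2 + 6×1 + 5×3 = 39
C: 6×2 + 4×2 + 4×3 + 6×0 + 5×1 = 37
D: 6×3 + 4×4 + 4×0 + 6×4 + 5×4 = 78
E: 6×0 + 4×3 + 4×1 + 6×2 + 5×2 = 38

D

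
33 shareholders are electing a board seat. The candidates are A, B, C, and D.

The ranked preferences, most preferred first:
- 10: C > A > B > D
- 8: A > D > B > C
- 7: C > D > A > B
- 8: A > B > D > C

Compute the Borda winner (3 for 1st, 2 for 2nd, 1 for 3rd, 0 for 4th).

A

A: 10×2 + 8×3 + 7×1 + 8×3 = 75
B: 10×1 + 8×1 + 7×0 + 8×2 = 34
C: 10×3 + 8×0 + 7×3 + 8×0 = 51
D: 10×0 + 8×2 + 7×2 + 8×1 = 38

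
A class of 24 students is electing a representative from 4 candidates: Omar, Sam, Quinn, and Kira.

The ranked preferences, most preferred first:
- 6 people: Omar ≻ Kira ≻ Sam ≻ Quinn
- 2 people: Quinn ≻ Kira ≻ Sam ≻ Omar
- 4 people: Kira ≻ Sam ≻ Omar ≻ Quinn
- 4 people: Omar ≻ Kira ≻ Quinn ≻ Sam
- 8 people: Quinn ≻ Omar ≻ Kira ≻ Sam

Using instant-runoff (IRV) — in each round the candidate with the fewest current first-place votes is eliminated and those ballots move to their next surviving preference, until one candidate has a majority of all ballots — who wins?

Omar

Round 1: Omar 10, Sam 0, Quinn 10, Kira 4. Sam eliminated.
Round 2: Omar 10, Quinn 10, Kira 4. Kira eliminated.
Round 3: Omar 14, Quinn 10. Omar has a majority (≥13).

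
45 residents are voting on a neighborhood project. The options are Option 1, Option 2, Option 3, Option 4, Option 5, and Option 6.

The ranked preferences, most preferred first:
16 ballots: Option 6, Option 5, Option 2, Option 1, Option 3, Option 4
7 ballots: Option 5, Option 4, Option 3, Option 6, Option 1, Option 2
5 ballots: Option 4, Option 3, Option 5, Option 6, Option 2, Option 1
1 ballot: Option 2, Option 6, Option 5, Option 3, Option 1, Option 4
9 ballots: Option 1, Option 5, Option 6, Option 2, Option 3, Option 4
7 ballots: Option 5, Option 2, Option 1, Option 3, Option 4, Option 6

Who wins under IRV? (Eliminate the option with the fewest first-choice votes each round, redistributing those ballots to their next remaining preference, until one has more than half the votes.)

Option 5

Round 1: Option 1 9, Option 2 1, Option 3 0, Option 4 5, Option 5 14, Option 6 16. Option 3 eliminated.
Round 2: Option 1 9, Option 2 1, Option 4 5, Option 5 14, Option 6 16. Option 2 eliminated.
Round 3: Option 1 9, Option 4 5, Option 5 14, Option 6 17. Option 4 eliminated.
Round 4: Option 1 9, Option 5 19, Option 6 17. Option 1 eliminated.
Round 5: Option 5 28, Option 6 17. Option 5 has a majority (≥23).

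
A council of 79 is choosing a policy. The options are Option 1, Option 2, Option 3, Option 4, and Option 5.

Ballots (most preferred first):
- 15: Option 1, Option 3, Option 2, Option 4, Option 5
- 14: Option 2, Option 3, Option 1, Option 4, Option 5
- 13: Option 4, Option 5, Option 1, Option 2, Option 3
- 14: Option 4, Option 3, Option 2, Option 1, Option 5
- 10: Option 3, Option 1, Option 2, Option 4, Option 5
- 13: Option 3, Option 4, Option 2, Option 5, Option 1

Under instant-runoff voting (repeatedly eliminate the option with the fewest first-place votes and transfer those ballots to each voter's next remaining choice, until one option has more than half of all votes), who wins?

Round 1: Option 1 15, Option 2 14, Option 3 23, Option 4 27, Option 5 0. Option 5 eliminated.
Round 2: Option 1 15, Option 2 14, Option 3 23, Option 4 27. Option 2 eliminated.
Round 3: Option 1 15, Option 3 37, Option 4 27. Option 1 eliminated.
Round 4: Option 3 52, Option 4 27. Option 3 has a majority (≥40).

Option 3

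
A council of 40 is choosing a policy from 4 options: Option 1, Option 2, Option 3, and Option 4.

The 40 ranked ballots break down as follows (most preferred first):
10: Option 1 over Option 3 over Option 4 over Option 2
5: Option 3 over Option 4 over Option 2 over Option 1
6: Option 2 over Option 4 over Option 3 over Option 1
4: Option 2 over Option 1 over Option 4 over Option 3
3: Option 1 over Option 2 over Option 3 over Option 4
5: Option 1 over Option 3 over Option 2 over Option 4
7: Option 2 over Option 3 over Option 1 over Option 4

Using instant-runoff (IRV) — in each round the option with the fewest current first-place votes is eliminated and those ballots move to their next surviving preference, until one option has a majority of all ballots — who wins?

Option 2

Round 1: Option 1 18, Option 2 17, Option 3 5, Option 4 0. Option 4 eliminated.
Round 2: Option 1 18, Option 2 17, Option 3 5. Option 3 eliminated.
Round 3: Option 1 18, Option 2 22. Option 2 has a majority (≥21).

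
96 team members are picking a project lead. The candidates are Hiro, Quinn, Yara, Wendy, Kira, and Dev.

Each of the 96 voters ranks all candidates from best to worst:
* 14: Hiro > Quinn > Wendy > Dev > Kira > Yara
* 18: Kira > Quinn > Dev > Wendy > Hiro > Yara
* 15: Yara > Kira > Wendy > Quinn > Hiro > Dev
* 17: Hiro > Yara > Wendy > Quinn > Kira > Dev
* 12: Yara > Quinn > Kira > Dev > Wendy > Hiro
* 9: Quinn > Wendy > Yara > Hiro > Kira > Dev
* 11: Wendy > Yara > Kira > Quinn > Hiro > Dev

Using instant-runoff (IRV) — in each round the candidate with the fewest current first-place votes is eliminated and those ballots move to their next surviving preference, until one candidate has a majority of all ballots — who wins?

Wendy

Round 1: Hiro 31, Quinn 9, Yara 27, Wendy 11, Kira 18, Dev 0. Dev eliminated.
Round 2: Hiro 31, Quinn 9, Yara 27, Wendy 11, Kira 18. Quinn eliminated.
Round 3: Hiro 31, Yara 27, Wendy 20, Kira 18. Kira eliminated.
Round 4: Hiro 31, Yara 27, Wendy 38. Yara eliminated.
Round 5: Hiro 31, Wendy 65. Wendy has a majority (≥49).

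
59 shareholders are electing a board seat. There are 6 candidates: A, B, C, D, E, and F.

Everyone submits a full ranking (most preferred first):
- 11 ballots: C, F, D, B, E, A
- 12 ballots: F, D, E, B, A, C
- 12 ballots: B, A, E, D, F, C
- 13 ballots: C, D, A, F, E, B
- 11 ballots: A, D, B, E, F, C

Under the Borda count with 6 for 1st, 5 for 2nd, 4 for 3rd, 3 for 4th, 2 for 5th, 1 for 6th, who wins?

A: 11×1 + 12×2 + 12×5 + 13×4 + 11×6 = 213
B: 11×3 + 12×3 + 12×6 + 13×1 + 11×4 = 198
C: 11×6 + 12×1 + 12×1 + 13×6 + 11×1 = 179
D: 11×4 + 12×5 + 12×3 + 13×5 + 11×5 = 260
E: 11×2 + 12×4 + 12×4 + 13×2 + 11×3 = 177
F: 11×5 + 12×6 + 12×2 + 13×3 + 11×2 = 212

D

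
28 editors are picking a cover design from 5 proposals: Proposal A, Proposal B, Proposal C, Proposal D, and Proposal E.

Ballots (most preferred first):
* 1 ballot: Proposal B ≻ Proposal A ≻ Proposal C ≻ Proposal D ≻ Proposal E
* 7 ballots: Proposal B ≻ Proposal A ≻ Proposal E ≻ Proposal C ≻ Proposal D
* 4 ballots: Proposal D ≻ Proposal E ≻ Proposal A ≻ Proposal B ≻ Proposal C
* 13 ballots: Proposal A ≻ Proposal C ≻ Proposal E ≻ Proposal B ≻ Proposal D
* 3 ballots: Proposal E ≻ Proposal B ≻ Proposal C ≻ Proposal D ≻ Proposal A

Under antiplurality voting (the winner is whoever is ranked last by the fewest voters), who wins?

Last-place votes: Proposal A 3, Proposal B 0, Proposal C 4, Proposal D 20, Proposal E 1.

Proposal B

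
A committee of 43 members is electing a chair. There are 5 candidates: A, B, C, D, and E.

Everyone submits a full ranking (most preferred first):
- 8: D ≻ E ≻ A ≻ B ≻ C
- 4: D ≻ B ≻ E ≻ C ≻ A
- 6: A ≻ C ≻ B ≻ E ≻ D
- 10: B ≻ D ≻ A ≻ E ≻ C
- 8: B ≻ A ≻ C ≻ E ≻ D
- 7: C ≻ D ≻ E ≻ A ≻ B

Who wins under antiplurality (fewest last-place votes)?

E

Last-place votes: A 4, B 7, C 18, D 14, E 0.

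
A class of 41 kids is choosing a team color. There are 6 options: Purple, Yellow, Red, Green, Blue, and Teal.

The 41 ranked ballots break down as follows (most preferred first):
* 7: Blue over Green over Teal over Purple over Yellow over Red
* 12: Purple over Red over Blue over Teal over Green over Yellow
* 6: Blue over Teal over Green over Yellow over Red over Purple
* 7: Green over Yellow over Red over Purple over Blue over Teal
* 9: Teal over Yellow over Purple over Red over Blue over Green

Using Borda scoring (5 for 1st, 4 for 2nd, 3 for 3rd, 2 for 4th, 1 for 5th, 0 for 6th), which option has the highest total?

Purple: 7×2 + 12×5 + 6×0 + 7×2 + 9×3 = 115
Yellow: 7×1 + 12×0 + 6×2 + 7×4 + 9×4 = 83
Red: 7×0 + 12×4 + 6×1 + 7×3 + 9×2 = 93
Green: 7×4 + 12×1 + 6×3 + 7×5 + 9×0 = 93
Blue: 7×5 + 12×3 + 6×5 + 7×1 + 9×1 = 117
Teal: 7×3 + 12×2 + 6×4 + 7×0 + 9×5 = 114

Blue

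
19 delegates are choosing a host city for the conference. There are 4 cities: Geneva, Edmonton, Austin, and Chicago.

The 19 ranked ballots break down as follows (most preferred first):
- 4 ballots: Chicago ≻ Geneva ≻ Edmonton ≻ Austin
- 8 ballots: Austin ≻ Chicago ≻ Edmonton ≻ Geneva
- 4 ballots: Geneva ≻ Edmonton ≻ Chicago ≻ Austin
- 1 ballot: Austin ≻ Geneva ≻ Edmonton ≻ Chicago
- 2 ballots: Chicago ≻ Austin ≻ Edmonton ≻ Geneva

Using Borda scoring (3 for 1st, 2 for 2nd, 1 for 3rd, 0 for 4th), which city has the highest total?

Geneva: 4×2 + 8×0 + 4×3 + 1×2 + 2×0 = 22
Edmonton: 4×1 + 8×1 + 4×2 + 1×1 + 2×1 = 23
Austin: 4×0 + 8×3 + 4×0 + 1×3 + 2×2 = 31
Chicago: 4×3 + 8×2 + 4×1 + 1×0 + 2×3 = 38

Chicago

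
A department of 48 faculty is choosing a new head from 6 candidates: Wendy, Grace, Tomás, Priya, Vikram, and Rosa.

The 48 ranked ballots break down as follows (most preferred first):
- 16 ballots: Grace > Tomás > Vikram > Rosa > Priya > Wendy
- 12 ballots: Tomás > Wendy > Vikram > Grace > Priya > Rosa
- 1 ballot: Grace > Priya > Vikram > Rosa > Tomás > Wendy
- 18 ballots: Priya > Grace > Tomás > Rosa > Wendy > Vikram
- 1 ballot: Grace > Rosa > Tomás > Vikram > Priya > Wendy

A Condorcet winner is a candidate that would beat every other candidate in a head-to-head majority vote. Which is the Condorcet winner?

Grace

Grace vs Wendy: 36–12
Grace vs Tomás: 36–12
Grace vs Priya: 30–18
Grace vs Vikram: 36–12
Grace vs Rosa: 48–0
Grace beats every other candidate.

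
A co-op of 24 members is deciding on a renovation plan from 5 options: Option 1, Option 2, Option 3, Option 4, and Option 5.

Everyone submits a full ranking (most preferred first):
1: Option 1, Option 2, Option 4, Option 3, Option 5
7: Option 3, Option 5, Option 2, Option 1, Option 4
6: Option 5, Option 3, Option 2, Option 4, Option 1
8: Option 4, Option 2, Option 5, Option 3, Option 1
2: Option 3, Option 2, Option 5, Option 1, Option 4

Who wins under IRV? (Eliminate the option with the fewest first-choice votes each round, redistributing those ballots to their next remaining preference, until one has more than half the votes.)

Option 3

Round 1: Option 1 1, Option 2 0, Option 3 9, Option 4 8, Option 5 6. Option 2 eliminated.
Round 2: Option 1 1, Option 3 9, Option 4 8, Option 5 6. Option 1 eliminated.
Round 3: Option 3 9, Option 4 9, Option 5 6. Option 5 eliminated.
Round 4: Option 3 15, Option 4 9. Option 3 has a majority (≥13).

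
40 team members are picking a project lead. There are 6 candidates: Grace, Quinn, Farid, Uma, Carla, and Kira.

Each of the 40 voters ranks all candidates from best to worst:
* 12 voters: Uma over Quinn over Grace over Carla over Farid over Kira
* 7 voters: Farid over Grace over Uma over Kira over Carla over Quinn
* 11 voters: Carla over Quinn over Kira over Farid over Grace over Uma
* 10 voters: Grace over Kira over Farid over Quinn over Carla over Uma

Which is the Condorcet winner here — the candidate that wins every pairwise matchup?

Quinn vs Grace: 23–17
Quinn vs Farid: 23–17
Quinn vs Uma: 21–19
Quinn vs Carla: 22–18
Quinn vs Kira: 23–17
Quinn beats every other candidate.

Quinn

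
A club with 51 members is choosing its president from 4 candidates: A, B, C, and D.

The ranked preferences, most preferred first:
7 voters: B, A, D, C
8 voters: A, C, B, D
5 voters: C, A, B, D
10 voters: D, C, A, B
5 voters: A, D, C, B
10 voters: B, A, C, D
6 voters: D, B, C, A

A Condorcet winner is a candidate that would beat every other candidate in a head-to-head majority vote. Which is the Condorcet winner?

A

A vs B: 28–23
A vs C: 30–21
A vs D: 35–16
A beats every other candidate.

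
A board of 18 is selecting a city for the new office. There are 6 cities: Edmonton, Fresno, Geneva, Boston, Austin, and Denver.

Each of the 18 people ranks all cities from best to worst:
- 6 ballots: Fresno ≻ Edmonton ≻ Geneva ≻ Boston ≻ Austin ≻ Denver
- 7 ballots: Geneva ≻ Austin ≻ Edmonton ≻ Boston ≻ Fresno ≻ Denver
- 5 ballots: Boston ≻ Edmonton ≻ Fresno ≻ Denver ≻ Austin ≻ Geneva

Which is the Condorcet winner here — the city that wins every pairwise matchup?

Edmonton

Edmonton vs Fresno: 12–6
Edmonton vs Geneva: 11–7
Edmonton vs Boston: 13–5
Edmonton vs Austin: 11–7
Edmonton vs Denver: 18–0
Edmonton beats every other city.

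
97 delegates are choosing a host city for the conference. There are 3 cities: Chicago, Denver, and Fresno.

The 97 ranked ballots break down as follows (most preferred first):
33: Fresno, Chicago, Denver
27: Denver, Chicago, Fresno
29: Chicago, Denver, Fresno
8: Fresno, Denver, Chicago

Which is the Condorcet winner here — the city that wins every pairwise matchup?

Chicago vs Denver: 62–35
Chicago vs Fresno: 56–41
Chicago beats every other city.

Chicago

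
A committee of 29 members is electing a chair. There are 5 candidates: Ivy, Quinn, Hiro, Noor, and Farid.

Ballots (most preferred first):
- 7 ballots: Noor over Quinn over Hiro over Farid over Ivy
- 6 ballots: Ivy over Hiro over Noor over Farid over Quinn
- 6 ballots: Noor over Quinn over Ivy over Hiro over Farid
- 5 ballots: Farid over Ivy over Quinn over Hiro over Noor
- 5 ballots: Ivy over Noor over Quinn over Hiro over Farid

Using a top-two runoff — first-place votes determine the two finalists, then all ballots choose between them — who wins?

Round 1 first-place votes: Ivy 11, Quinn 0, Hiro 0, Noor 13, Farid 5. Noor and Ivy advance.
Runoff: Noor is ranked above Ivy on 13 ballots, Ivy above Noor on 16.

Ivy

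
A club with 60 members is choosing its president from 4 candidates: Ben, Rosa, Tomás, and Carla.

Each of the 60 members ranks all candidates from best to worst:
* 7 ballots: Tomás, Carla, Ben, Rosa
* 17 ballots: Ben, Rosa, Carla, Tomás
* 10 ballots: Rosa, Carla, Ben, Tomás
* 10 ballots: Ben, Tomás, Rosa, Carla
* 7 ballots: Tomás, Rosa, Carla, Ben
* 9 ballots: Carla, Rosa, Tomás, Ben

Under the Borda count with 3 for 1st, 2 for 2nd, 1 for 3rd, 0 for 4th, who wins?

Ben: 7×1 + 17×3 + 10×1 + 10×3 + 7×0 + 9×0 = 98
Rosa: 7×0 + 17×2 + 10×3 + 10×1 + 7×2 + 9×2 = 106
Tomás: 7×3 + 17×0 + 10×0 + 10×2 + 7×3 + 9×1 = 71
Carla: 7×2 + 17×1 + 10×2 + 10×0 + 7×1 + 9×3 = 85

Rosa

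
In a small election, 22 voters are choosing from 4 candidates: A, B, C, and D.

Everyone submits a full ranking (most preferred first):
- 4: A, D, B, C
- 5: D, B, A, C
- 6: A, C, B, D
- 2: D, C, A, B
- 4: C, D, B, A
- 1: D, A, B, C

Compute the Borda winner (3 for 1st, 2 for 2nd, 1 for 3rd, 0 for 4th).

D

A: 4×3 + 5×1 + 6×3 + 2×1 + 4×0 + 1×2 = 39
B: 4×1 + 5×2 + 6×1 + 2×0 + 4×1 + 1×1 = 25
C: 4×0 + 5×0 + 6×2 + 2×2 + 4×3 + 1×0 = 28
D: 4×2 + 5×3 + 6×0 + 2×3 + 4×2 + 1×3 = 40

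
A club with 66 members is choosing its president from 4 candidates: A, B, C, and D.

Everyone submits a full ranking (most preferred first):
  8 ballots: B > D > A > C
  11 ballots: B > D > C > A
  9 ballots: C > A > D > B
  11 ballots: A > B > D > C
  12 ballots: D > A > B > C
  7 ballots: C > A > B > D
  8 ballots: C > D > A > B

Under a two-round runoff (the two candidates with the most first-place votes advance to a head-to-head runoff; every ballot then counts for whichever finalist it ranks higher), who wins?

B

Round 1 first-place votes: A 11, B 19, C 24, D 12. C and B advance.
Runoff: C is ranked above B on 24 ballots, B above C on 42.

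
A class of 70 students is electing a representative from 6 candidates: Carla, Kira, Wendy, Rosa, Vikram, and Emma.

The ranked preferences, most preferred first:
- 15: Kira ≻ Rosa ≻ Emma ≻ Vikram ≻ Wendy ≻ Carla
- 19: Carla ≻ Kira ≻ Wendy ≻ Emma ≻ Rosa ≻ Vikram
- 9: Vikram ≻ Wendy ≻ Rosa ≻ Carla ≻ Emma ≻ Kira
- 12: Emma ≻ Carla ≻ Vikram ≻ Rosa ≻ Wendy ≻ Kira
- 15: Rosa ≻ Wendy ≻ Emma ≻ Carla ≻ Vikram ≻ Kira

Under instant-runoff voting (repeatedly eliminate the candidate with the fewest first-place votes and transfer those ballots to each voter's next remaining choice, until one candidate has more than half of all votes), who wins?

Rosa

Round 1: Carla 19, Kira 15, Wendy 0, Rosa 15, Vikram 9, Emma 12. Wendy eliminated.
Round 2: Carla 19, Kira 15, Rosa 15, Vikram 9, Emma 12. Vikram eliminated.
Round 3: Carla 19, Kira 15, Rosa 24, Emma 12. Emma eliminated.
Round 4: Carla 31, Kira 15, Rosa 24. Kira eliminated.
Round 5: Carla 31, Rosa 39. Rosa has a majority (≥36).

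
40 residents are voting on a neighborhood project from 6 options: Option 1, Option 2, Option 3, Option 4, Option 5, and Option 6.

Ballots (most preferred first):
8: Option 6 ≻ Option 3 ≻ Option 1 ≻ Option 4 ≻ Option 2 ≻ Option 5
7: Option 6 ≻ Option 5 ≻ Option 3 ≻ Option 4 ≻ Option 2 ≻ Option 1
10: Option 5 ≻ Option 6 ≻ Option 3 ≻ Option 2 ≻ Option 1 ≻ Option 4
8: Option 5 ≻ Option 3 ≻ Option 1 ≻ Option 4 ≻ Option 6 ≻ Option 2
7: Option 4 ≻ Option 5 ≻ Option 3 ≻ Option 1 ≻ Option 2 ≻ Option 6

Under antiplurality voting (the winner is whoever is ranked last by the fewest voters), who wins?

Option 3

Last-place votes: Option 1 7, Option 2 8, Option 3 0, Option 4 10, Option 5 8, Option 6 7.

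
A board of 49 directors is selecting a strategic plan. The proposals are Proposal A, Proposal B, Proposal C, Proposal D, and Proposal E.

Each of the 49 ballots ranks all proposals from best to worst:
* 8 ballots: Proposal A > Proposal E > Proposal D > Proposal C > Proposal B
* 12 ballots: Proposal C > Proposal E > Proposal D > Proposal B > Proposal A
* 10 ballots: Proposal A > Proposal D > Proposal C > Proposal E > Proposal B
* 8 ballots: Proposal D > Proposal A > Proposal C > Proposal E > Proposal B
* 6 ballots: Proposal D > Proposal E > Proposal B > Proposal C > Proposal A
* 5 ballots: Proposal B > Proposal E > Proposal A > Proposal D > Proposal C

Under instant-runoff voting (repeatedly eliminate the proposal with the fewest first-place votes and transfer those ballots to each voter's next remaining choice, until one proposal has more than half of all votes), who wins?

Round 1: Proposal A 18, Proposal B 5, Proposal C 12, Proposal D 14, Proposal E 0. Proposal E eliminated.
Round 2: Proposal A 18, Proposal B 5, Proposal C 12, Proposal D 14. Proposal B eliminated.
Round 3: Proposal A 23, Proposal C 12, Proposal D 14. Proposal C eliminated.
Round 4: Proposal A 23, Proposal D 26. Proposal D has a majority (≥25).

Proposal D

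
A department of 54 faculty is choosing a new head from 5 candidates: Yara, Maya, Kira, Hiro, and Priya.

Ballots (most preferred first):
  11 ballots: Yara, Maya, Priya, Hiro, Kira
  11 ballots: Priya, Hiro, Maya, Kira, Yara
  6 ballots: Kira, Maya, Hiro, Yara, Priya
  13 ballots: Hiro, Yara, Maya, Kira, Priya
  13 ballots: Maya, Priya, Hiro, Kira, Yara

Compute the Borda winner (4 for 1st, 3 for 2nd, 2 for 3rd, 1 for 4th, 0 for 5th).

Yara: 11×4 + 11×0 + 6×1 + 13×3 + 13×0 = 89
Maya: 11×3 + 11×2 + 6×3 + 13×2 + 13×4 = 151
Kira: 11×0 + 11×1 + 6×4 + 13×1 + 13×1 = 61
Hiro: 11×1 + 11×3 + 6×2 + 13×4 + 13×2 = 134
Priya: 11×2 + 11×4 + 6×0 + 13×0 + 13×3 = 105

Maya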